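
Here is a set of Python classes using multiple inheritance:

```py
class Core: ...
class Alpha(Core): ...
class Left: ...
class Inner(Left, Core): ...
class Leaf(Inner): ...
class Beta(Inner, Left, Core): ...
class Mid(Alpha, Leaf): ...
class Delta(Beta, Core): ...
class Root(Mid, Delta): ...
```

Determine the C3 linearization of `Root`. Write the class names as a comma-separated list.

L[Root] = Root + merge(L[Mid], L[Delta], [Mid Delta])
  take Mid:  [Mid Alpha Leaf Inner Left Core object] + [Delta Beta Inner Left Core object] + [Mid Delta]
  take Alpha:  [Alpha Leaf Inner Left Core object] + [Delta Beta Inner Left Core object] + [Delta]
  take Leaf:  [Leaf Inner Left Core object] + [Delta Beta Inner Left Core object] + [Delta]
  take Delta:  [Inner Left Core object] + [Delta Beta Inner Left Core object] + [Delta]
  take Beta:  [Inner Left Core object] + [Beta Inner Left Core object]
  take Inner:  [Inner Left Core object] + [Inner Left Core object]
  take Left:  [Left Core object] + [Left Core object]
  take Core:  [Core object] + [Core object]
  take object:  [object] + [object]

Root, Mid, Alpha, Leaf, Delta, Beta, Inner, Left, Core, object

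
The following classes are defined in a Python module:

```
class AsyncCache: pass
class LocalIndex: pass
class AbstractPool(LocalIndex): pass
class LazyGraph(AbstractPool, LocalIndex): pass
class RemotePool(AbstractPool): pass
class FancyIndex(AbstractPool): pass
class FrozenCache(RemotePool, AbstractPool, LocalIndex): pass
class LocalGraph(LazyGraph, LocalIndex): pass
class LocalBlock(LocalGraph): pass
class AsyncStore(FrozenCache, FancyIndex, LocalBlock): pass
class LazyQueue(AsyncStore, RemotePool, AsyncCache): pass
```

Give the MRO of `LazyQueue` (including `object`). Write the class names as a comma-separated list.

LazyQueue, AsyncStore, FrozenCache, RemotePool, FancyIndex, LocalBlock, LocalGraph, LazyGraph, AbstractPool, LocalIndex, AsyncCache, object

L[LazyQueue] = LazyQueue + merge(L[AsyncStore], L[RemotePool], L[AsyncCache], [AsyncStore RemotePool AsyncCache])
  take AsyncStore:  [AsyncStore FrozenCache RemotePool FancyIndex LocalBlock LocalGraph LazyGraph AbstractPool LocalIndex object] + [RemotePool AbstractPool LocalIndex object] + [AsyncCache object] + [AsyncStore RemotePool AsyncCache]
  take FrozenCache:  [FrozenCache RemotePool FancyIndex LocalBlock LocalGraph LazyGraph AbstractPool LocalIndex object] + [RemotePool AbstractPool LocalIndex object] + [AsyncCache object] + [RemotePool AsyncCache]
  take RemotePool:  [RemotePool FancyIndex LocalBlock LocalGraph LazyGraph AbstractPool LocalIndex object] + [RemotePool AbstractPool LocalIndex object] + [AsyncCache object] + [RemotePool AsyncCache]
  take FancyIndex:  [FancyIndex LocalBlock LocalGraph LazyGraph AbstractPool LocalIndex object] + [AbstractPool LocalIndex object] + [AsyncCache object] + [AsyncCache]
  take LocalBlock:  [LocalBlock LocalGraph LazyGraph AbstractPool LocalIndex object] + [AbstractPool LocalIndex object] + [AsyncCache object] + [AsyncCache]
  take LocalGraph:  [LocalGraph LazyGraph AbstractPool LocalIndex object] + [AbstractPool LocalIndex object] + [AsyncCache object] + [AsyncCache]
  take LazyGraph:  [LazyGraph AbstractPool LocalIndex object] + [AbstractPool LocalIndex object] + [AsyncCache object] + [AsyncCache]
  take AbstractPool:  [AbstractPool LocalIndex object] + [AbstractPool LocalIndex object] + [AsyncCache object] + [AsyncCache]
  take LocalIndex:  [LocalIndex object] + [LocalIndex object] + [AsyncCache object] + [AsyncCache]
  take AsyncCache:  [object] + [object] + [AsyncCache object] + [AsyncCache]
  take object:  [object] + [object] + [object]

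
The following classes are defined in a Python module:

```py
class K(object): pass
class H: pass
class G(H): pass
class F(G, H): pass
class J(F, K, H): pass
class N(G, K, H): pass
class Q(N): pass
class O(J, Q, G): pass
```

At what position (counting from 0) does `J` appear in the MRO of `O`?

1

L[O] = O + merge(L[J], L[Q], L[G], [J Q G])
  take J:  [J F G K H object] + [Q N G K H object] + [G H object] + [J Q G]
  take F:  [F G K H object] + [Q N G K H object] + [G H object] + [Q G]
  take Q:  [G K H object] + [Q N G K H object] + [G H object] + [Q G]
  take N:  [G K H object] + [N G K H object] + [G H object] + [G]
  take G:  [G K H object] + [G K H object] + [G H object] + [G]
  take K:  [K H object] + [K H object] + [H object]
  take H:  [H object] + [H object] + [H object]
  take object:  [object] + [object] + [object]
MRO: O J F Q N G K H object
J sits at index 1.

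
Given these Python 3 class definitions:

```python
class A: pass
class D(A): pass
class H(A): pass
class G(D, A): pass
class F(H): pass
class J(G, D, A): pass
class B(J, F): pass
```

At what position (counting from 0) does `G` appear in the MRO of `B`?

L[B] = B + merge(L[J], L[F], [J F])
  take J:  [J G D A object] + [F H A object] + [J F]
  take G:  [G D A object] + [F H A object] + [F]
  take D:  [D A object] + [F H A object] + [F]
  take F:  [A object] + [F H A object] + [F]
  take H:  [A object] + [H A object]
  take A:  [A object] + [A object]
  take object:  [object] + [object]
MRO: B J G D F H A object
G sits at index 2.

2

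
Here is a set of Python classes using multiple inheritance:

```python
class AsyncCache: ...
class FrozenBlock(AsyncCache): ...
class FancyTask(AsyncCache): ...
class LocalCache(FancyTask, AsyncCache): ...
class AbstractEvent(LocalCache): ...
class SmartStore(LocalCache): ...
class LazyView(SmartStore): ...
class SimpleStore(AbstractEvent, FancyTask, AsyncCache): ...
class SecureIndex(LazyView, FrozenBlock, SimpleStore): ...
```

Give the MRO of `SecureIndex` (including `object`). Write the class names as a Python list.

L[SecureIndex] = SecureIndex + merge(L[LazyView], L[FrozenBlock], L[SimpleStore], [LazyView FrozenBlock SimpleStore])
  take LazyView:  [LazyView SmartStore LocalCache FancyTask AsyncCache object] + [FrozenBlock AsyncCache object] + [SimpleStore AbstractEvent LocalCache FancyTask AsyncCache object] + [LazyView FrozenBlock SimpleStore]
  take SmartStore:  [SmartStore LocalCache FancyTask AsyncCache object] + [FrozenBlock AsyncCache object] + [SimpleStore AbstractEvent LocalCache FancyTask AsyncCache object] + [FrozenBlock SimpleStore]
  take FrozenBlock:  [LocalCache FancyTask AsyncCache object] + [FrozenBlock AsyncCache object] + [SimpleStore AbstractEvent LocalCache FancyTask AsyncCache object] + [FrozenBlock SimpleStore]
  take SimpleStore:  [LocalCache FancyTask AsyncCache object] + [AsyncCache object] + [SimpleStore AbstractEvent LocalCache FancyTask AsyncCache object] + [SimpleStore]
  take AbstractEvent:  [LocalCache FancyTask AsyncCache object] + [AsyncCache object] + [AbstractEvent LocalCache FancyTask AsyncCache object]
  take LocalCache:  [LocalCache FancyTask AsyncCache object] + [AsyncCache object] + [LocalCache FancyTask AsyncCache object]
  take FancyTask:  [FancyTask AsyncCache object] + [AsyncCache object] + [FancyTask AsyncCache object]
  take AsyncCache:  [AsyncCache object] + [AsyncCache object] + [AsyncCache object]
  take object:  [object] + [object] + [object]

[SecureIndex, LazyView, SmartStore, FrozenBlock, SimpleStore, AbstractEvent, LocalCache, FancyTask, AsyncCache, object]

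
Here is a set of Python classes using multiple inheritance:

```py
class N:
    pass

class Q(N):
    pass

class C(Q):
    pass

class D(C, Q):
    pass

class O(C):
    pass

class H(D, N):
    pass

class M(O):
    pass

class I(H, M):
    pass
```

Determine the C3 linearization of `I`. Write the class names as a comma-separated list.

L[I] = I + merge(L[H], L[M], [H M])
  take H:  [H D C Q N object] + [M O C Q N object] + [H M]
  take D:  [D C Q N object] + [M O C Q N object] + [M]
  take M:  [C Q N object] + [M O C Q N object] + [M]
  take O:  [C Q N object] + [O C Q N object]
  take C:  [C Q N object] + [C Q N object]
  take Q:  [Q N object] + [Q N object]
  take N:  [N object] + [N object]
  take object:  [object] + [object]

I, H, D, M, O, C, Q, N, object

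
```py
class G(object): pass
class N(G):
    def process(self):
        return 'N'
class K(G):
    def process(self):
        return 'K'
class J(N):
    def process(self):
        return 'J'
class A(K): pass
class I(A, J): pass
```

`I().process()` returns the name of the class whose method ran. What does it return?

K

L[I] = I + merge(L[A], L[J], [A J])
  take A:  [A K G object] + [J N G object] + [A J]
  take K:  [K G object] + [J N G object] + [J]
  take J:  [G object] + [J N G object] + [J]
  take N:  [G object] + [N G object]
  take G:  [G object] + [G object]
  take object:  [object] + [object]
MRO: I A K J N G object
process is defined in: J, K, N. First along the MRO is K.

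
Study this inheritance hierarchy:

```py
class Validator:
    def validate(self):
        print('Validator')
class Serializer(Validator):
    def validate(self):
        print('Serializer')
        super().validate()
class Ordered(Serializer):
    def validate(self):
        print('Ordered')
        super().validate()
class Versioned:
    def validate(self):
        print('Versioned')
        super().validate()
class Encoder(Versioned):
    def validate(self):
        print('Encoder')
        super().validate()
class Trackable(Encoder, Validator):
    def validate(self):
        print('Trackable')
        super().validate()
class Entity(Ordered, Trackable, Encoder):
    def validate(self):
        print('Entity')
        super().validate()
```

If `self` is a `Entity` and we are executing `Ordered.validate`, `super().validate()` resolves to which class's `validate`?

Serializer

L[Entity] = Entity + merge(L[Ordered], L[Trackable], L[Encoder], [Ordered Trackable Encoder])
  take Ordered:  [Ordered Serializer Validator object] + [Trackable Encoder Versioned Validator object] + [Encoder Versioned object] + [Ordered Trackable Encoder]
  take Serializer:  [Serializer Validator object] + [Trackable Encoder Versioned Validator object] + [Encoder Versioned object] + [Trackable Encoder]
  take Trackable:  [Validator object] + [Trackable Encoder Versioned Validator object] + [Encoder Versioned object] + [Trackable Encoder]
  take Encoder:  [Validator object] + [Encoder Versioned Validator object] + [Encoder Versioned object] + [Encoder]
  take Versioned:  [Validator object] + [Versioned Validator object] + [Versioned object]
  take Validator:  [Validator object] + [Validator object] + [object]
  take object:  [object] + [object] + [object]
MRO: Entity Ordered Serializer Trackable Encoder Versioned Validator object
super() in Ordered.validate on a Entity instance goes to the class after Ordered in Entity's MRO: Serializer.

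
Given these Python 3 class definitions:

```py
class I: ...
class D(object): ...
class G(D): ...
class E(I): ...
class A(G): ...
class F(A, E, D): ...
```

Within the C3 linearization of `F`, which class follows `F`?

L[F] = F + merge(L[A], L[E], L[D], [A E D])
  take A:  [A G D object] + [E I object] + [D object] + [A E D]
  take G:  [G D object] + [E I object] + [D object] + [E D]
  take E:  [D object] + [E I object] + [D object] + [E D]
  take D:  [D object] + [I object] + [D object] + [D]
  take I:  [object] + [I object] + [object]
  take object:  [object] + [object] + [object]
MRO: F A G E D I object
F is at position 0; next is A.

A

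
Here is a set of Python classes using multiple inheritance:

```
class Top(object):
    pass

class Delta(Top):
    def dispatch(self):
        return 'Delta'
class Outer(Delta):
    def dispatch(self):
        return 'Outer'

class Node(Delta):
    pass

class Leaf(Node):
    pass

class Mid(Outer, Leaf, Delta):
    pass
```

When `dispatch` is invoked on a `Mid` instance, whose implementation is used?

L[Mid] = Mid + merge(L[Outer], L[Leaf], L[Delta], [Outer Leaf Delta])
  take Outer:  [Outer Delta Top object] + [Leaf Node Delta Top object] + [Delta Top object] + [Outer Leaf Delta]
  take Leaf:  [Delta Top object] + [Leaf Node Delta Top object] + [Delta Top object] + [Leaf Delta]
  take Node:  [Delta Top object] + [Node Delta Top object] + [Delta Top object] + [Delta]
  take Delta:  [Delta Top object] + [Delta Top object] + [Delta Top object] + [Delta]
  take Top:  [Top object] + [Top object] + [Top object]
  take object:  [object] + [object] + [object]
MRO: Mid Outer Leaf Node Delta Top object
dispatch is defined in: Delta, Outer. First along the MRO is Outer.

Outer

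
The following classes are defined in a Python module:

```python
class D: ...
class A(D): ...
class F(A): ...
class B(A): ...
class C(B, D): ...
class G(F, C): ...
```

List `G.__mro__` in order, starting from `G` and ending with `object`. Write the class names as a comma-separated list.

G, F, C, B, A, D, object

L[G] = G + merge(L[F], L[C], [F C])
  take F:  [F A D object] + [C B A D object] + [F C]
  take C:  [A D object] + [C B A D object] + [C]
  take B:  [A D object] + [B A D object]
  take A:  [A D object] + [A D object]
  take D:  [D object] + [D object]
  take object:  [object] + [object]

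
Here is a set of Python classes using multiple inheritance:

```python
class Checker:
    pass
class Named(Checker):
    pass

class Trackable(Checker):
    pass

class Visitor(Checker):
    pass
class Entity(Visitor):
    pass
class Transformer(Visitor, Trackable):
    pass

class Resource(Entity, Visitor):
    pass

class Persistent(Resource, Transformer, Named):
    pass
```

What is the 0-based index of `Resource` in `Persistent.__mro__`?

L[Persistent] = Persistent + merge(L[Resource], L[Transformer], L[Named], [Resource Transformer Named])
  take Resource:  [Resource Entity Visitor Checker object] + [Transformer Visitor Trackable Checker object] + [Named Checker object] + [Resource Transformer Named]
  take Entity:  [Entity Visitor Checker object] + [Transformer Visitor Trackable Checker object] + [Named Checker object] + [Transformer Named]
  take Transformer:  [Visitor Checker object] + [Transformer Visitor Trackable Checker object] + [Named Checker object] + [Transformer Named]
  take Visitor:  [Visitor Checker object] + [Visitor Trackable Checker object] + [Named Checker object] + [Named]
  take Trackable:  [Checker object] + [Trackable Checker object] + [Named Checker object] + [Named]
  take Named:  [Checker object] + [Checker object] + [Named Checker object] + [Named]
  take Checker:  [Checker object] + [Checker object] + [Checker object]
  take object:  [object] + [object] + [object]
MRO: Persistent Resource Entity Transformer Visitor Trackable Named Checker object
Resource sits at index 1.

1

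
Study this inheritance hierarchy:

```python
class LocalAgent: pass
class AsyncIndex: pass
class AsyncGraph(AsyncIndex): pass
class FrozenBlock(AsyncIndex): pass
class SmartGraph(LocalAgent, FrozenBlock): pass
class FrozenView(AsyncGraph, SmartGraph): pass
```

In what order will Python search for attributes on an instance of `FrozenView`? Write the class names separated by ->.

FrozenView -> AsyncGraph -> SmartGraph -> LocalAgent -> FrozenBlock -> AsyncIndex -> object

L[FrozenView] = FrozenView + merge(L[AsyncGraph], L[SmartGraph], [AsyncGraph SmartGraph])
  take AsyncGraph:  [AsyncGraph AsyncIndex object] + [SmartGraph LocalAgent FrozenBlock AsyncIndex object] + [AsyncGraph SmartGraph]
  take SmartGraph:  [AsyncIndex object] + [SmartGraph LocalAgent FrozenBlock AsyncIndex object] + [SmartGraph]
  take LocalAgent:  [AsyncIndex object] + [LocalAgent FrozenBlock AsyncIndex object]
  take FrozenBlock:  [AsyncIndex object] + [FrozenBlock AsyncIndex object]
  take AsyncIndex:  [AsyncIndex object] + [AsyncIndex object]
  take object:  [object] + [object]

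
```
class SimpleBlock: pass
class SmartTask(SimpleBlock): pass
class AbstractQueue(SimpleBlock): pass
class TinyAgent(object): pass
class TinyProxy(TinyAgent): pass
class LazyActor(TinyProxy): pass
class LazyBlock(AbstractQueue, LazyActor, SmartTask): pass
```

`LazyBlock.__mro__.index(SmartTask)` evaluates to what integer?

L[LazyBlock] = LazyBlock + merge(L[AbstractQueue], L[LazyActor], L[SmartTask], [AbstractQueue LazyActor SmartTask])
  take AbstractQueue:  [AbstractQueue SimpleBlock object] + [LazyActor TinyProxy TinyAgent object] + [SmartTask SimpleBlock object] + [AbstractQueue LazyActor SmartTask]
  take LazyActor:  [SimpleBlock object] + [LazyActor TinyProxy TinyAgent object] + [SmartTask SimpleBlock object] + [LazyActor SmartTask]
  take TinyProxy:  [SimpleBlock object] + [TinyProxy TinyAgent object] + [SmartTask SimpleBlock object] + [SmartTask]
  take TinyAgent:  [SimpleBlock object] + [TinyAgent object] + [SmartTask SimpleBlock object] + [SmartTask]
  take SmartTask:  [SimpleBlock object] + [object] + [SmartTask SimpleBlock object] + [SmartTask]
  take SimpleBlock:  [SimpleBlock object] + [object] + [SimpleBlock object]
  take object:  [object] + [object] + [object]
MRO: LazyBlock AbstractQueue LazyActor TinyProxy TinyAgent SmartTask SimpleBlock object
SmartTask sits at index 5.

5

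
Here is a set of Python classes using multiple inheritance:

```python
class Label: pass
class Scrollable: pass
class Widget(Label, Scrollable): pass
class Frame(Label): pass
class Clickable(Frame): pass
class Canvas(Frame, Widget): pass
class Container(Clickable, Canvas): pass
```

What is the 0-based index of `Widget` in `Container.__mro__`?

4

L[Container] = Container + merge(L[Clickable], L[Canvas], [Clickable Canvas])
  take Clickable:  [Clickable Frame Label object] + [Canvas Frame Widget Label Scrollable object] + [Clickable Canvas]
  take Canvas:  [Frame Label object] + [Canvas Frame Widget Label Scrollable object] + [Canvas]
  take Frame:  [Frame Label object] + [Frame Widget Label Scrollable object]
  take Widget:  [Label object] + [Widget Label Scrollable object]
  take Label:  [Label object] + [Label Scrollable object]
  take Scrollable:  [object] + [Scrollable object]
  take object:  [object] + [object]
MRO: Container Clickable Canvas Frame Widget Label Scrollable object
Widget sits at index 4.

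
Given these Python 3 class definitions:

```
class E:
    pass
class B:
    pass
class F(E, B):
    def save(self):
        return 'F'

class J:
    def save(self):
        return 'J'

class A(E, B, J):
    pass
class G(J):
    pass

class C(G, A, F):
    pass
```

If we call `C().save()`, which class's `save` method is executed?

L[C] = C + merge(L[G], L[A], L[F], [G A F])
  take G:  [G J object] + [A E B J object] + [F E B object] + [G A F]
  take A:  [J object] + [A E B J object] + [F E B object] + [A F]
  take F:  [J object] + [E B J object] + [F E B object] + [F]
  take E:  [J object] + [E B J object] + [E B object]
  take B:  [J object] + [B J object] + [B object]
  take J:  [J object] + [J object] + [object]
  take object:  [object] + [object] + [object]
MRO: C G A F E B J object
save is defined in: F, J. First along the MRO is F.

F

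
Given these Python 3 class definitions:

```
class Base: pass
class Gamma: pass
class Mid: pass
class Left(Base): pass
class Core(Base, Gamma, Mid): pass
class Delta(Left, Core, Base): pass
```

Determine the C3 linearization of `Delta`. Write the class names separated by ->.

L[Delta] = Delta + merge(L[Left], L[Core], L[Base], [Left Core Base])
  take Left:  [Left Base object] + [Core Base Gamma Mid object] + [Base object] + [Left Core Base]
  take Core:  [Base object] + [Core Base Gamma Mid object] + [Base object] + [Core Base]
  take Base:  [Base object] + [Base Gamma Mid object] + [Base object] + [Base]
  take Gamma:  [object] + [Gamma Mid object] + [object]
  take Mid:  [object] + [Mid object] + [object]
  take object:  [object] + [object] + [object]

Delta -> Left -> Core -> Base -> Gamma -> Mid -> object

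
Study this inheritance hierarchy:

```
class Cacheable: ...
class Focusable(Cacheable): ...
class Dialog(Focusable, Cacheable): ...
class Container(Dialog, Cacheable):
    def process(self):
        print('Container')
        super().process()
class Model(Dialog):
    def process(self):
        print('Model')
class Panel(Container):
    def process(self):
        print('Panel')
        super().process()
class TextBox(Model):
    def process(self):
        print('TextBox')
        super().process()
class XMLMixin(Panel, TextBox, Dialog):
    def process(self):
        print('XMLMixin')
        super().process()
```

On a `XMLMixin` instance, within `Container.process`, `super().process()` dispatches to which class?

TextBox

L[XMLMixin] = XMLMixin + merge(L[Panel], L[TextBox], L[Dialog], [Panel TextBox Dialog])
  take Panel:  [Panel Container Dialog Focusable Cacheable object] + [TextBox Model Dialog Focusable Cacheable object] + [Dialog Focusable Cacheable object] + [Panel TextBox Dialog]
  take Container:  [Container Dialog Focusable Cacheable object] + [TextBox Model Dialog Focusable Cacheable object] + [Dialog Focusable Cacheable object] + [TextBox Dialog]
  take TextBox:  [Dialog Focusable Cacheable object] + [TextBox Model Dialog Focusable Cacheable object] + [Dialog Focusable Cacheable object] + [TextBox Dialog]
  take Model:  [Dialog Focusable Cacheable object] + [Model Dialog Focusable Cacheable object] + [Dialog Focusable Cacheable object] + [Dialog]
  take Dialog:  [Dialog Focusable Cacheable object] + [Dialog Focusable Cacheable object] + [Dialog Focusable Cacheable object] + [Dialog]
  take Focusable:  [Focusable Cacheable object] + [Focusable Cacheable object] + [Focusable Cacheable object]
  take Cacheable:  [Cacheable object] + [Cacheable object] + [Cacheable object]
  take object:  [object] + [object] + [object]
MRO: XMLMixin Panel Container TextBox Model Dialog Focusable Cacheable object
super() in Container.process on a XMLMixin instance goes to the class after Container in XMLMixin's MRO: TextBox.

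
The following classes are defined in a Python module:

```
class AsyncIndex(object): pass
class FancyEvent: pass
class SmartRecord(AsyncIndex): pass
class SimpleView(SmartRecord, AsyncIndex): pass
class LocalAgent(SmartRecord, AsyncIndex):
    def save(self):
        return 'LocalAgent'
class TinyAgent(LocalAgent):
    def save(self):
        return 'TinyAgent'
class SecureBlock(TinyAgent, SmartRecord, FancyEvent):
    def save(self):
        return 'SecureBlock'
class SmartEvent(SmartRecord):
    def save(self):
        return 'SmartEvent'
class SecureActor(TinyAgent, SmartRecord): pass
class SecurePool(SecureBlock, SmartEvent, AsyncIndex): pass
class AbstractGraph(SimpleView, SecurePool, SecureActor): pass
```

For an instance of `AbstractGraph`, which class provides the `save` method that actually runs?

SecureBlock

L[AbstractGraph] = AbstractGraph + merge(L[SimpleView], L[SecurePool], L[SecureActor], [SimpleView SecurePool SecureActor])
  take SimpleView:  [SimpleView SmartRecord AsyncIndex object] + [SecurePool SecureBlock TinyAgent LocalAgent SmartEvent SmartRecord AsyncIndex FancyEvent object] + [SecureActor TinyAgent LocalAgent SmartRecord AsyncIndex object] + [SimpleView SecurePool SecureActor]
  take SecurePool:  [SmartRecord AsyncIndex object] + [SecurePool SecureBlock TinyAgent LocalAgent SmartEvent SmartRecord AsyncIndex FancyEvent object] + [SecureActor TinyAgent LocalAgent SmartRecord AsyncIndex object] + [SecurePool SecureActor]
  take SecureBlock:  [SmartRecord AsyncIndex object] + [SecureBlock TinyAgent LocalAgent SmartEvent SmartRecord AsyncIndex FancyEvent object] + [SecureActor TinyAgent LocalAgent SmartRecord AsyncIndex object] + [SecureActor]
  take SecureActor:  [SmartRecord AsyncIndex object] + [TinyAgent LocalAgent SmartEvent SmartRecord AsyncIndex FancyEvent object] + [SecureActor TinyAgent LocalAgent SmartRecord AsyncIndex object] + [SecureActor]
  take TinyAgent:  [SmartRecord AsyncIndex object] + [TinyAgent LocalAgent SmartEvent SmartRecord AsyncIndex FancyEvent object] + [TinyAgent LocalAgent SmartRecord AsyncIndex object]
  take LocalAgent:  [SmartRecord AsyncIndex object] + [LocalAgent SmartEvent SmartRecord AsyncIndex FancyEvent object] + [LocalAgent SmartRecord AsyncIndex object]
  take SmartEvent:  [SmartRecord AsyncIndex object] + [SmartEvent SmartRecord AsyncIndex FancyEvent object] + [SmartRecord AsyncIndex object]
  take SmartRecord:  [SmartRecord AsyncIndex object] + [SmartRecord AsyncIndex FancyEvent object] + [SmartRecord AsyncIndex object]
  take AsyncIndex:  [AsyncIndex object] + [AsyncIndex FancyEvent object] + [AsyncIndex object]
  take FancyEvent:  [object] + [FancyEvent object] + [object]
  take object:  [object] + [object] + [object]
MRO: AbstractGraph SimpleView SecurePool SecureBlock SecureActor TinyAgent LocalAgent SmartEvent SmartRecord AsyncIndex FancyEvent object
save is defined in: LocalAgent, SecureBlock, SmartEvent, TinyAgent. First along the MRO is SecureBlock.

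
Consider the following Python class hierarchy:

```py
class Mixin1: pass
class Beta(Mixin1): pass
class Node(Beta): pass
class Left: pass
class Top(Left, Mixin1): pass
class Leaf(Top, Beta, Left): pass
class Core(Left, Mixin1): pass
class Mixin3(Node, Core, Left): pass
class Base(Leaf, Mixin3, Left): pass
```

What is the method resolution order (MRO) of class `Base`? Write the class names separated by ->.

L[Base] = Base + merge(L[Leaf], L[Mixin3], L[Left], [Leaf Mixin3 Left])
  take Leaf:  [Leaf Top Beta Left Mixin1 object] + [Mixin3 Node Beta Core Left Mixin1 object] + [Left object] + [Leaf Mixin3 Left]
  take Top:  [Top Beta Left Mixin1 object] + [Mixin3 Node Beta Core Left Mixin1 object] + [Left object] + [Mixin3 Left]
  take Mixin3:  [Beta Left Mixin1 object] + [Mixin3 Node Beta Core Left Mixin1 object] + [Left object] + [Mixin3 Left]
  take Node:  [Beta Left Mixin1 object] + [Node Beta Core Left Mixin1 object] + [Left object] + [Left]
  take Beta:  [Beta Left Mixin1 object] + [Beta Core Left Mixin1 object] + [Left object] + [Left]
  take Core:  [Left Mixin1 object] + [Core Left Mixin1 object] + [Left object] + [Left]
  take Left:  [Left Mixin1 object] + [Left Mixin1 object] + [Left object] + [Left]
  take Mixin1:  [Mixin1 object] + [Mixin1 object] + [object]
  take object:  [object] + [object] + [object]

Base -> Leaf -> Top -> Mixin3 -> Node -> Beta -> Core -> Left -> Mixin1 -> object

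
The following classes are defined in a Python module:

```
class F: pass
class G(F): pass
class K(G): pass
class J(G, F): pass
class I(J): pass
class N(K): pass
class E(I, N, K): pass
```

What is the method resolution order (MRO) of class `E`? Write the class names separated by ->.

L[E] = E + merge(L[I], L[N], L[K], [I N K])
  take I:  [I J G F object] + [N K G F object] + [K G F object] + [I N K]
  take J:  [J G F object] + [N K G F object] + [K G F object] + [N K]
  take N:  [G F object] + [N K G F object] + [K G F object] + [N K]
  take K:  [G F object] + [K G F object] + [K G F object] + [K]
  take G:  [G F object] + [G F object] + [G F object]
  take F:  [F object] + [F object] + [F object]
  take object:  [object] + [object] + [object]

E -> I -> J -> N -> K -> G -> F -> object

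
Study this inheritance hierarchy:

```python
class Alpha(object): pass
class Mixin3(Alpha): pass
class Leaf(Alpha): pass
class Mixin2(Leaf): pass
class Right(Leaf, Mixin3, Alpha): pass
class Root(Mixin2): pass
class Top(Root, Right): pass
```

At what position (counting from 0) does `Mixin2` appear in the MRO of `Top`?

2

L[Top] = Top + merge(L[Root], L[Right], [Root Right])
  take Root:  [Root Mixin2 Leaf Alpha object] + [Right Leaf Mixin3 Alpha object] + [Root Right]
  take Mixin2:  [Mixin2 Leaf Alpha object] + [Right Leaf Mixin3 Alpha object] + [Right]
  take Right:  [Leaf Alpha object] + [Right Leaf Mixin3 Alpha object] + [Right]
  take Leaf:  [Leaf Alpha object] + [Leaf Mixin3 Alpha object]
  take Mixin3:  [Alpha object] + [Mixin3 Alpha object]
  take Alpha:  [Alpha object] + [Alpha object]
  take object:  [object] + [object]
MRO: Top Root Mixin2 Right Leaf Mixin3 Alpha object
Mixin2 sits at index 2.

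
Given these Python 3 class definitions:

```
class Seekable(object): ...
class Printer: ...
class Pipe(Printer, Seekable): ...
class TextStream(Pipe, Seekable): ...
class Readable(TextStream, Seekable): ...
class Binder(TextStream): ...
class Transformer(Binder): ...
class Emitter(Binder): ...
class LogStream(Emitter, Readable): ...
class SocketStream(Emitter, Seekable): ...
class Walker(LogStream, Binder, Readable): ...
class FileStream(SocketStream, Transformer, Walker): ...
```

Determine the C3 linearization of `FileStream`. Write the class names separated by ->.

FileStream -> SocketStream -> Transformer -> Walker -> LogStream -> Emitter -> Binder -> Readable -> TextStream -> Pipe -> Printer -> Seekable -> object

L[FileStream] = FileStream + merge(L[SocketStream], L[Transformer], L[Walker], [SocketStream Transformer Walker])
  take SocketStream:  [SocketStream Emitter Binder TextStream Pipe Printer Seekable object] + [Transformer Binder TextStream Pipe Printer Seekable object] + [Walker LogStream Emitter Binder Readable TextStream Pipe Printer Seekable object] + [SocketStream Transformer Walker]
  take Transformer:  [Emitter Binder TextStream Pipe Printer Seekable object] + [Transformer Binder TextStream Pipe Printer Seekable object] + [Walker LogStream Emitter Binder Readable TextStream Pipe Printer Seekable object] + [Transformer Walker]
  take Walker:  [Emitter Binder TextStream Pipe Printer Seekable object] + [Binder TextStream Pipe Printer Seekable object] + [Walker LogStream Emitter Binder Readable TextStream Pipe Printer Seekable object] + [Walker]
  take LogStream:  [Emitter Binder TextStream Pipe Printer Seekable object] + [Binder TextStream Pipe Printer Seekable object] + [LogStream Emitter Binder Readable TextStream Pipe Printer Seekable object]
  take Emitter:  [Emitter Binder TextStream Pipe Printer Seekable object] + [Binder TextStream Pipe Printer Seekable object] + [Emitter Binder Readable TextStream Pipe Printer Seekable object]
  take Binder:  [Binder TextStream Pipe Printer Seekable object] + [Binder TextStream Pipe Printer Seekable object] + [Binder Readable TextStream Pipe Printer Seekable object]
  take Readable:  [TextStream Pipe Printer Seekable object] + [TextStream Pipe Printer Seekable object] + [Readable TextStream Pipe Printer Seekable object]
  take TextStream:  [TextStream Pipe Printer Seekable object] + [TextStream Pipe Printer Seekable object] + [TextStream Pipe Printer Seekable object]
  take Pipe:  [Pipe Printer Seekable object] + [Pipe Printer Seekable object] + [Pipe Printer Seekable object]
  take Printer:  [Printer Seekable object] + [Printer Seekable object] + [Printer Seekable object]
  take Seekable:  [Seekable object] + [Seekable object] + [Seekable object]
  take object:  [object] + [object] + [object]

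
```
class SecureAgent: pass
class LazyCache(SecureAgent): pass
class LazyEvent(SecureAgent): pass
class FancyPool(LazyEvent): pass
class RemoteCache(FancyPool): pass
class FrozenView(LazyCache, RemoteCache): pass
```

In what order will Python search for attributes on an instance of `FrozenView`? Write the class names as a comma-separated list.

FrozenView, LazyCache, RemoteCache, FancyPool, LazyEvent, SecureAgent, object

L[FrozenView] = FrozenView + merge(L[LazyCache], L[RemoteCache], [LazyCache RemoteCache])
  take LazyCache:  [LazyCache SecureAgent object] + [RemoteCache FancyPool LazyEvent SecureAgent object] + [LazyCache RemoteCache]
  take RemoteCache:  [SecureAgent object] + [RemoteCache FancyPool LazyEvent SecureAgent object] + [RemoteCache]
  take FancyPool:  [SecureAgent object] + [FancyPool LazyEvent SecureAgent object]
  take LazyEvent:  [SecureAgent object] + [LazyEvent SecureAgent object]
  take SecureAgent:  [SecureAgent object] + [SecureAgent object]
  take object:  [object] + [object]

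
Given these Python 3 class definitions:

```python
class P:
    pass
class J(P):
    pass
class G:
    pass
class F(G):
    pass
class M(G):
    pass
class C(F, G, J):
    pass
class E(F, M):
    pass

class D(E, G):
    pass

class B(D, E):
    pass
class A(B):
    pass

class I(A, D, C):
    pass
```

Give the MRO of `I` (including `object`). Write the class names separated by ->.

I -> A -> B -> D -> E -> C -> F -> M -> G -> J -> P -> object

L[I] = I + merge(L[A], L[D], L[C], [A D C])
  take A:  [A B D E F M G object] + [D E F M G object] + [C F G J P object] + [A D C]
  take B:  [B D E F M G object] + [D E F M G object] + [C F G J P object] + [D C]
  take D:  [D E F M G object] + [D E F M G object] + [C F G J P object] + [D C]
  take E:  [E F M G object] + [E F M G object] + [C F G J P object] + [C]
  take C:  [F M G object] + [F M G object] + [C F G J P object] + [C]
  take F:  [F M G object] + [F M G object] + [F G J P object]
  take M:  [M G object] + [M G object] + [G J P object]
  take G:  [G object] + [G object] + [G J P object]
  take J:  [object] + [object] + [J P object]
  take P:  [object] + [object] + [P object]
  take object:  [object] + [object] + [object]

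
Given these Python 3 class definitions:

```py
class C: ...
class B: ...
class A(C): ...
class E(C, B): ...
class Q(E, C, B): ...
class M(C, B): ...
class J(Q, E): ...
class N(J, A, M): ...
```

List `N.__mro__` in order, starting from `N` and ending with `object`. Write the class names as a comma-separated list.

L[N] = N + merge(L[J], L[A], L[M], [J A M])
  take J:  [J Q E C B object] + [A C object] + [M C B object] + [J A M]
  take Q:  [Q E C B object] + [A C object] + [M C B object] + [A M]
  take E:  [E C B object] + [A C object] + [M C B object] + [A M]
  take A:  [C B object] + [A C object] + [M C B object] + [A M]
  take M:  [C B object] + [C object] + [M C B object] + [M]
  take C:  [C B object] + [C object] + [C B object]
  take B:  [B object] + [object] + [B object]
  take object:  [object] + [object] + [object]

N, J, Q, E, A, M, C, B, object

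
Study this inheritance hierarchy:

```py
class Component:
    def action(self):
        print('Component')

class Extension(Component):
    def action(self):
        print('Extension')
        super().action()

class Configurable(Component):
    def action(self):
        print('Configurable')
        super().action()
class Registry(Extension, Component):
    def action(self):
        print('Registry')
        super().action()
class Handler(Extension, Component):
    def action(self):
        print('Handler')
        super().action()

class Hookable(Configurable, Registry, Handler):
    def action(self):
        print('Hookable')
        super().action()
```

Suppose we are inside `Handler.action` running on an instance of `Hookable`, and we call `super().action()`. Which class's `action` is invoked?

L[Hookable] = Hookable + merge(L[Configurable], L[Registry], L[Handler], [Configurable Registry Handler])
  take Configurable:  [Configurable Component object] + [Registry Extension Component object] + [Handler Extension Component object] + [Configurable Registry Handler]
  take Registry:  [Component object] + [Registry Extension Component object] + [Handler Extension Component object] + [Registry Handler]
  take Handler:  [Component object] + [Extension Component object] + [Handler Extension Component object] + [Handler]
  take Extension:  [Component object] + [Extension Component object] + [Extension Component object]
  take Component:  [Component object] + [Component object] + [Component object]
  take object:  [object] + [object] + [object]
MRO: Hookable Configurable Registry Handler Extension Component object
super() in Handler.action on a Hookable instance goes to the class after Handler in Hookable's MRO: Extension.

Extension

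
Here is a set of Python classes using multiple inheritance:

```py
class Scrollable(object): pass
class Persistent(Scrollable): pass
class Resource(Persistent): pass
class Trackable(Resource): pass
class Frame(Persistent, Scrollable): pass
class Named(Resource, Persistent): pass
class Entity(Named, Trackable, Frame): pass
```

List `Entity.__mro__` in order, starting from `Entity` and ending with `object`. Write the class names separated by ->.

L[Entity] = Entity + merge(L[Named], L[Trackable], L[Frame], [Named Trackable Frame])
  take Named:  [Named Resource Persistent Scrollable object] + [Trackable Resource Persistent Scrollable object] + [Frame Persistent Scrollable object] + [Named Trackable Frame]
  take Trackable:  [Resource Persistent Scrollable object] + [Trackable Resource Persistent Scrollable object] + [Frame Persistent Scrollable object] + [Trackable Frame]
  take Resource:  [Resource Persistent Scrollable object] + [Resource Persistent Scrollable object] + [Frame Persistent Scrollable object] + [Frame]
  take Frame:  [Persistent Scrollable object] + [Persistent Scrollable object] + [Frame Persistent Scrollable object] + [Frame]
  take Persistent:  [Persistent Scrollable object] + [Persistent Scrollable object] + [Persistent Scrollable object]
  take Scrollable:  [Scrollable object] + [Scrollable object] + [Scrollable object]
  take object:  [object] + [object] + [object]

Entity -> Named -> Trackable -> Resource -> Frame -> Persistent -> Scrollable -> object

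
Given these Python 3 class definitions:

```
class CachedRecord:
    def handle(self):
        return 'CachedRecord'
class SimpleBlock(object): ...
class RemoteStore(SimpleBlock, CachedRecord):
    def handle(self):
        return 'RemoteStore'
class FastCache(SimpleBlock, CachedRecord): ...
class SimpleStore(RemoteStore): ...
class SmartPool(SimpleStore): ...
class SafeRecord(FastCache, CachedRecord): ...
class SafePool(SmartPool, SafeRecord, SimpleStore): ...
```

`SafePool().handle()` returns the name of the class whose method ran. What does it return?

L[SafePool] = SafePool + merge(L[SmartPool], L[SafeRecord], L[SimpleStore], [SmartPool SafeRecord SimpleStore])
  take SmartPool:  [SmartPool SimpleStore RemoteStore SimpleBlock CachedRecord object] + [SafeRecord FastCache SimpleBlock CachedRecord object] + [SimpleStore RemoteStore SimpleBlock CachedRecord object] + [SmartPool SafeRecord SimpleStore]
  take SafeRecord:  [SimpleStore RemoteStore SimpleBlock CachedRecord object] + [SafeRecord FastCache SimpleBlock CachedRecord object] + [SimpleStore RemoteStore SimpleBlock CachedRecord object] + [SafeRecord SimpleStore]
  take SimpleStore:  [SimpleStore RemoteStore SimpleBlock CachedRecord object] + [FastCache SimpleBlock CachedRecord object] + [SimpleStore RemoteStore SimpleBlock CachedRecord object] + [SimpleStore]
  take RemoteStore:  [RemoteStore SimpleBlock CachedRecord object] + [FastCache SimpleBlock CachedRecord object] + [RemoteStore SimpleBlock CachedRecord object]
  take FastCache:  [SimpleBlock CachedRecord object] + [FastCache SimpleBlock CachedRecord object] + [SimpleBlock CachedRecord object]
  take SimpleBlock:  [SimpleBlock CachedRecord object] + [SimpleBlock CachedRecord object] + [SimpleBlock CachedRecord object]
  take CachedRecord:  [CachedRecord object] + [CachedRecord object] + [CachedRecord object]
  take object:  [object] + [object] + [object]
MRO: SafePool SmartPool SafeRecord SimpleStore RemoteStore FastCache SimpleBlock CachedRecord object
handle is defined in: CachedRecord, RemoteStore. First along the MRO is RemoteStore.

RemoteStore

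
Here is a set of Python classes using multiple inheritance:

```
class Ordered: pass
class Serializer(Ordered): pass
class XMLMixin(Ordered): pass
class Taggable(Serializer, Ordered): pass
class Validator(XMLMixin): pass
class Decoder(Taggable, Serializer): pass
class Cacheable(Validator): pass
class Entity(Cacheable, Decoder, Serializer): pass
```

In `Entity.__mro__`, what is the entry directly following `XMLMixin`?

Decoder

L[Entity] = Entity + merge(L[Cacheable], L[Decoder], L[Serializer], [Cacheable Decoder Serializer])
  take Cacheable:  [Cacheable Validator XMLMixin Ordered object] + [Decoder Taggable Serializer Ordered object] + [Serializer Ordered object] + [Cacheable Decoder Serializer]
  take Validator:  [Validator XMLMixin Ordered object] + [Decoder Taggable Serializer Ordered object] + [Serializer Ordered object] + [Decoder Serializer]
  take XMLMixin:  [XMLMixin Ordered object] + [Decoder Taggable Serializer Ordered object] + [Serializer Ordered object] + [Decoder Serializer]
  take Decoder:  [Ordered object] + [Decoder Taggable Serializer Ordered object] + [Serializer Ordered object] + [Decoder Serializer]
  take Taggable:  [Ordered object] + [Taggable Serializer Ordered object] + [Serializer Ordered object] + [Serializer]
  take Serializer:  [Ordered object] + [Serializer Ordered object] + [Serializer Ordered object] + [Serializer]
  take Ordered:  [Ordered object] + [Ordered object] + [Ordered object]
  take object:  [object] + [object] + [object]
MRO: Entity Cacheable Validator XMLMixin Decoder Taggable Serializer Ordered object
XMLMixin is at position 3; next is Decoder.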